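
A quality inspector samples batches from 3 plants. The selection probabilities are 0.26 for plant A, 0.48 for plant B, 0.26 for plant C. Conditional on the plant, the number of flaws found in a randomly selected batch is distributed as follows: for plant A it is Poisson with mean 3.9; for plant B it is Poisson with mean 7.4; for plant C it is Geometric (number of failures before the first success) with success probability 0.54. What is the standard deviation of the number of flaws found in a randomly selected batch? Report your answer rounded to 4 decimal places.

Per component, A: μ=3.9, E[X²]=19.11; B: μ=7.4, E[X²]=62.16; C: μ=0.851852, E[X²]=2.30316.
E[X] = 0.26·3.9 + 0.48·7.4 + 0.26·0.851852 = 4.78748.
E[X²] = 0.26·19.11 + 0.48·62.16 + 0.26·2.30316 = 35.4042.
Var(X) = E[X²] − (E[X])² = 35.4042 − 22.92 = 12.4842.
SD(X) = √12.4842 = 3.5333.

3.5333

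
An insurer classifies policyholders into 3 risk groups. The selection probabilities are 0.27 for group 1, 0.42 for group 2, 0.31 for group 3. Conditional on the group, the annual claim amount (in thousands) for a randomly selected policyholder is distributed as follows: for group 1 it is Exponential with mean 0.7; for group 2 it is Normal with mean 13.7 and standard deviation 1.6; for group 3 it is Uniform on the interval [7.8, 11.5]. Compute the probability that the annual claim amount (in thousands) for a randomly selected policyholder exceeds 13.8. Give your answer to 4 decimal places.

0.1995

Conditional on each group, P(X > 13.8): 1: 2.7428e-09; 2: 0.475082; 3: 0.
By total probability, P(X > 13.8) = 0.27·2.7428e-09 + 0.42·0.475082 + 0.31·0 = 0.199535.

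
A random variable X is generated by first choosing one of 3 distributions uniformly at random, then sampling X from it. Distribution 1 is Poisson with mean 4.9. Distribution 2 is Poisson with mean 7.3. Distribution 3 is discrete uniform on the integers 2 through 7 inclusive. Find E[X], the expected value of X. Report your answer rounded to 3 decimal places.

Component means — 1: 4.9; 2: 7.3; 3: 4.5.
E[X] = 0.333333·4.9 + 0.333333·7.3 + 0.333333·4.5 = 5.56667.

5.567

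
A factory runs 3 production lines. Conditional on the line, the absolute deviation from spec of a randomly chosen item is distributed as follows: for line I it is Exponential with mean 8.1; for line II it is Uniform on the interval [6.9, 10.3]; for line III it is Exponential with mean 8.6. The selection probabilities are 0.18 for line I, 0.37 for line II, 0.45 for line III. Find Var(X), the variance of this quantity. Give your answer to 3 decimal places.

45.485

Per component, I: μ=8.1, E[X²]=131.22; II: μ=8.6, E[X²]=74.9233; III: μ=8.6, E[X²]=147.92.
E[X] = 0.18·8.1 + 0.37·8.6 + 0.45·8.6 = 8.51.
E[X²] = 0.18·131.22 + 0.37·74.9233 + 0.45·147.92 = 117.905.
Var(X) = E[X²] − (E[X])² = 117.905 − 72.4201 = 45.4851.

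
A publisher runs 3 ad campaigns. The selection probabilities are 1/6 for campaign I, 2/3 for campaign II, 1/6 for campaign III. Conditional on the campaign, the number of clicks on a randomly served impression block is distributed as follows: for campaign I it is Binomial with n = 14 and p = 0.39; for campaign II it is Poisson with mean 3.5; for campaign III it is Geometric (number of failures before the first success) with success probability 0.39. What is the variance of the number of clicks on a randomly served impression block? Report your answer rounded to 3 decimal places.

Per component, I: μ=5.46, E[X²]=33.1422; II: μ=3.5, E[X²]=15.75; III: μ=1.5641, E[X²]=6.45694.
E[X] = 0.166667·5.46 + 0.666667·3.5 + 0.166667·1.5641 = 3.50402.
E[X²] = 0.166667·33.1422 + 0.666667·15.75 + 0.166667·6.45694 = 17.0999.
Var(X) = E[X²] − (E[X])² = 17.0999 − 12.2781 = 4.82172.

4.822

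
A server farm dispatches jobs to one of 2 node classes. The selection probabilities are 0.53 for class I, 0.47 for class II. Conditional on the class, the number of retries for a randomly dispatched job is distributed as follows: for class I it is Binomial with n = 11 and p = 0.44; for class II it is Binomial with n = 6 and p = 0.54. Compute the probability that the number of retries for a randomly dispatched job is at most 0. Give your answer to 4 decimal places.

0.0054

Conditional on each class, P(X ≤ 0): I: 0.00169851; II: 0.0094743.
By total probability, P(X ≤ 0) = 0.53·0.00169851 + 0.47·0.0094743 = 0.00535313.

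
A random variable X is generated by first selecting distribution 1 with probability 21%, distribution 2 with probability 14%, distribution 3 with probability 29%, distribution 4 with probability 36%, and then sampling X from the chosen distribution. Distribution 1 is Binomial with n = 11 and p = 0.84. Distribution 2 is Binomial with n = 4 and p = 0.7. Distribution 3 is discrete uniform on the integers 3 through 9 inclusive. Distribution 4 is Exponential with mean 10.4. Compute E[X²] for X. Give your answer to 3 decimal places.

108.930

For each component E[X²] = Var + (mean)², giving 1: 86.856; 2: 8.68; 3: 40; 4: 216.32.
Overall E[X²] = 0.21·86.856 + 0.14·8.68 + 0.29·40 + 0.36·216.32 = 108.93.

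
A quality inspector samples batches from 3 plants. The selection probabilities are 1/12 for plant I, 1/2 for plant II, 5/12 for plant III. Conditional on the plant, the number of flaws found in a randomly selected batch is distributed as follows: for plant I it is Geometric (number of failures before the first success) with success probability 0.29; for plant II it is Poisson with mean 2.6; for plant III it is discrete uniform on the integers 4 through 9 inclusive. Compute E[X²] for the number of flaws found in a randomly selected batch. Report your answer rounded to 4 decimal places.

24.7025

For each component E[X²] = Var + (mean)², giving I: 14.4364; II: 9.36; III: 45.1667.
Overall E[X²] = 0.0833333·14.4364 + 0.5·9.36 + 0.416667·45.1667 = 24.7025.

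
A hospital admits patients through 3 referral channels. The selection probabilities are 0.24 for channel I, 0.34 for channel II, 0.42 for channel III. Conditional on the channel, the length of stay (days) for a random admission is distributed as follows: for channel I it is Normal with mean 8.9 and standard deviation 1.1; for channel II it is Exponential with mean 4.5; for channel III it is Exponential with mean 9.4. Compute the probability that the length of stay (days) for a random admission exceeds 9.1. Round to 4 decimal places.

Conditional on each channel, P(X > 9.1): I: 0.427863; II: 0.132361; III: 0.37981.
By total probability, P(X > 9.1) = 0.24·0.427863 + 0.34·0.132361 + 0.42·0.37981 = 0.30721.

0.3072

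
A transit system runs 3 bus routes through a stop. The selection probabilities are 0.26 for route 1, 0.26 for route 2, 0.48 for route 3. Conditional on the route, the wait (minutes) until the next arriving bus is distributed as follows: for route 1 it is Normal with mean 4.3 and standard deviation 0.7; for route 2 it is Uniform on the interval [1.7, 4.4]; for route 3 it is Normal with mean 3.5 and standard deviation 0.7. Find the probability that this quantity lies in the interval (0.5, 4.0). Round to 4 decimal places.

Conditional on each route, P(0.5 < X < 4.0): 1: 0.334118; 2: 0.851852; 3: 0.762466.
By total probability, P(0.5 < X < 4.0) = 0.26·0.334118 + 0.26·0.851852 + 0.48·0.762466 = 0.674336.

0.6743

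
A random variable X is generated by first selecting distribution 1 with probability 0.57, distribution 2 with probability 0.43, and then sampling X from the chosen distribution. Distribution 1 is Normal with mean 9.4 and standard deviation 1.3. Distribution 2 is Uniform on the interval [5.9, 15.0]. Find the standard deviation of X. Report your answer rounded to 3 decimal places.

Per component, 1: μ=9.4, E[X²]=90.05; 2: μ=10.45, E[X²]=116.103.
E[X] = 0.57·9.4 + 0.43·10.45 = 9.8515.
E[X²] = 0.57·90.05 + 0.43·116.103 = 101.253.
Var(X) = E[X²] − (E[X])² = 101.253 − 97.0521 = 4.20088.
SD(X) = √4.20088 = 2.04961.

2.050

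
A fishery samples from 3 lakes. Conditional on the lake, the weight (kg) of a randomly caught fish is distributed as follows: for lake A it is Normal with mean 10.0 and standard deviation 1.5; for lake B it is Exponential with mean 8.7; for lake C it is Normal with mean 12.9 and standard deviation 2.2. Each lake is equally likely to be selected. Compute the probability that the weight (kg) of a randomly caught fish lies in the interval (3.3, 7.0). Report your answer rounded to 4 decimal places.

Conditional on each lake, P(3.3 < X < 7.0): A: 0.0227462; B: 0.237065; C: 0.00365477.
By total probability, P(3.3 < X < 7.0) = 0.333333·0.0227462 + 0.333333·0.237065 + 0.333333·0.00365477 = 0.0878221.

0.0878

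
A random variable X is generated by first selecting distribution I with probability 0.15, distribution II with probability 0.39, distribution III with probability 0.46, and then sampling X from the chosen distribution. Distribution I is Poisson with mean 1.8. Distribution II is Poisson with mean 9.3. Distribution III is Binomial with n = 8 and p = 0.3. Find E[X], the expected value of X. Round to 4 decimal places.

Component means — I: 1.8; II: 9.3; III: 2.4.
E[X] = 0.15·1.8 + 0.39·9.3 + 0.46·2.4 = 5.001.

5.0010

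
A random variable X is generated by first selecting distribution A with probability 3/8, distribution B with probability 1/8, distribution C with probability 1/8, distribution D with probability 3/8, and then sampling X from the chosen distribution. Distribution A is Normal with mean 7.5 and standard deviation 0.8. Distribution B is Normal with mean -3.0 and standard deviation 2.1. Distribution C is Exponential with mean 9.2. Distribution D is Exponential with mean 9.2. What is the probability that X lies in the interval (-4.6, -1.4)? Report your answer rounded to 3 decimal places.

0.069

Conditional on each component, P(-4.6 < X < -1.4): A: 0; B: 0.553883; C: 0; D: 0.
By total probability, P(-4.6 < X < -1.4) = 0.375·0 + 0.125·0.553883 + 0.125·0 + 0.375·0 = 0.0692354.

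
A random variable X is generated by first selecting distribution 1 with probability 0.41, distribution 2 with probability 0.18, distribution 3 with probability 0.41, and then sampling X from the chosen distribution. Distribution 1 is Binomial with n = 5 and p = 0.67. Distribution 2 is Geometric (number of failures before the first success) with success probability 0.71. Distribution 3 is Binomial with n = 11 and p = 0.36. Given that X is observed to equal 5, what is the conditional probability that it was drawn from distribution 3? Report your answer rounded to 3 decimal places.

Likelihoods P(X=5 | ·): 1: 0.135013; 2: 0.00145629; 3: 0.19197.
Posterior ∝ prior × likelihood. Numerator for 3: 0.41·0.19197 = 0.0787079.
Normalizing constant: 0.41·0.135013 + 0.18·0.00145629 + 0.41·0.19197 = 0.134325.
P(3 | observation) = 0.0787079 / 0.134325 = 0.58595.

0.586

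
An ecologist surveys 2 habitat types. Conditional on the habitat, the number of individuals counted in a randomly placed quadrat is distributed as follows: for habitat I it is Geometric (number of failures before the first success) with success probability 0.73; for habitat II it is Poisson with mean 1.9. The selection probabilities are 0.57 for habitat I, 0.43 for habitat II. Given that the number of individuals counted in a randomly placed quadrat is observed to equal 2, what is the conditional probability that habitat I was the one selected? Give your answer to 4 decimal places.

Likelihoods P(X=2 | ·): I: 0.053217; II: 0.269971.
Posterior ∝ prior × likelihood. Numerator for I: 0.57·0.053217 = 0.0303337.
Normalizing constant: 0.57·0.053217 + 0.43·0.269971 = 0.146421.
P(I | observation) = 0.0303337 / 0.146421 = 0.207167.

0.2072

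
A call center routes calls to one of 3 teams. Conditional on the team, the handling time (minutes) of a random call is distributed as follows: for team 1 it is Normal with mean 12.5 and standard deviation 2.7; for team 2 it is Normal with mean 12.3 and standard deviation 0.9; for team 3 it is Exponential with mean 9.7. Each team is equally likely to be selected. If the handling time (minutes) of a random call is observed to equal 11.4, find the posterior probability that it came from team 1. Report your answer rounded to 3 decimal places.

Likelihoods f(11.4 | ·): 1: 0.135989; 2: 0.268856; 3: 0.0318288.
Posterior ∝ prior × likelihood. Numerator for 1: 0.333333·0.135989 = 0.0453297.
Normalizing constant: 0.333333·0.135989 + 0.333333·0.268856 + 0.333333·0.0318288 = 0.145558.
P(1 | observation) = 0.0453297 / 0.145558 = 0.31142.

0.311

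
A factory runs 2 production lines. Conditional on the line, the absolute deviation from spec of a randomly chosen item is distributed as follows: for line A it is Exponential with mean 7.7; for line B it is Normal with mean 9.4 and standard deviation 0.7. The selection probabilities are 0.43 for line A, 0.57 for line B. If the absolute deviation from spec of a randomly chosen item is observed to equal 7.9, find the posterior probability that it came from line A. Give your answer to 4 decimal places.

Likelihoods f(7.9 | ·): A: 0.0465516; B: 0.057373.
Posterior ∝ prior × likelihood. Numerator for A: 0.43·0.0465516 = 0.0200172.
Normalizing constant: 0.43·0.0465516 + 0.57·0.057373 = 0.0527198.
P(A | observation) = 0.0200172 / 0.0527198 = 0.37969.

0.3797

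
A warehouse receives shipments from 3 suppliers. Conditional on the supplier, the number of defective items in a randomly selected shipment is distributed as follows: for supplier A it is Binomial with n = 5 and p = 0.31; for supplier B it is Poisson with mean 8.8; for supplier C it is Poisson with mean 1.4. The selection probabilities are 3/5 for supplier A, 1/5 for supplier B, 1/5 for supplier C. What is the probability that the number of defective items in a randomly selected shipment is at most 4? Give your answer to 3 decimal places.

0.808

Conditional on each supplier, P(X ≤ 4): A: 0.997137; B: 0.0620978; C: 0.985747.
By total probability, P(X ≤ 4) = 0.6·0.997137 + 0.2·0.0620978 + 0.2·0.985747 = 0.807851.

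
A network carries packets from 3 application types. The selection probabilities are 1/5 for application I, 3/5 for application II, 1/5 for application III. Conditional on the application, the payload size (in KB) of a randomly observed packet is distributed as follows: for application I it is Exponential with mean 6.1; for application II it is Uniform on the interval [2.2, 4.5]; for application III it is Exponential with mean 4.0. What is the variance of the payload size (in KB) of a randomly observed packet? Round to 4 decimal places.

Per component, I: μ=6.1, E[X²]=74.42; II: μ=3.35, E[X²]=11.6633; III: μ=4, E[X²]=32.
E[X] = 0.2·6.1 + 0.6·3.35 + 0.2·4 = 4.03.
E[X²] = 0.2·74.42 + 0.6·11.6633 + 0.2·32 = 28.282.
Var(X) = E[X²] − (E[X])² = 28.282 − 16.2409 = 12.0411.

12.0411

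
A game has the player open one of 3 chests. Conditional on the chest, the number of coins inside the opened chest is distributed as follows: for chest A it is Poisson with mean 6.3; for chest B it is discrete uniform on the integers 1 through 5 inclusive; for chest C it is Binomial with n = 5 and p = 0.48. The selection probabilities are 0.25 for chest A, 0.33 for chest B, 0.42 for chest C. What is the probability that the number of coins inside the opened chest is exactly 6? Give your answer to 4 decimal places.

0.0399

Conditional on each chest, P(X = 6): A: 0.159461; B: 0; C: 0.
By total probability, P(X = 6) = 0.25·0.159461 + 0.33·0 + 0.42·0 = 0.0398653.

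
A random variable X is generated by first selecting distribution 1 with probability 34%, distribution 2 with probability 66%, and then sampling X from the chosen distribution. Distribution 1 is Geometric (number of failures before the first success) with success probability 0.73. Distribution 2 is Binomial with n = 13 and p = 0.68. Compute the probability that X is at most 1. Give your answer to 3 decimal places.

0.315

Conditional on each component, P(X ≤ 1): 1: 0.9271; 2: 1.05608e-05.
By total probability, P(X ≤ 1) = 0.34·0.9271 + 0.66·1.05608e-05 = 0.315221.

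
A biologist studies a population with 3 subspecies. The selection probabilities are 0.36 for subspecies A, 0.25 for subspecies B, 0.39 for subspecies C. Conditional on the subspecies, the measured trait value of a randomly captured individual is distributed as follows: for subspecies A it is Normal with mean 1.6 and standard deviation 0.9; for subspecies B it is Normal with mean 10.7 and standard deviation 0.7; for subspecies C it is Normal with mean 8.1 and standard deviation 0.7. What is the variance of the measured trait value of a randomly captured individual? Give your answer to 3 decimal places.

Per component, A: μ=1.6, E[X²]=3.37; B: μ=10.7, E[X²]=114.98; C: μ=8.1, E[X²]=66.1.
E[X] = 0.36·1.6 + 0.25·10.7 + 0.39·8.1 = 6.41.
E[X²] = 0.36·3.37 + 0.25·114.98 + 0.39·66.1 = 55.7372.
Var(X) = E[X²] − (E[X])² = 55.7372 − 41.0881 = 14.6491.

14.649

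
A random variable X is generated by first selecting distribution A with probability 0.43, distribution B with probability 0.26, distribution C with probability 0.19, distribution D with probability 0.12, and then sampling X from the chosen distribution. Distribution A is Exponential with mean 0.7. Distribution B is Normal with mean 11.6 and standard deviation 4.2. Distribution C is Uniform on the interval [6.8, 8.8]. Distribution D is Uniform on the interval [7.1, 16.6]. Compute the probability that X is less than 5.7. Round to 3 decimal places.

0.451

Conditional on each component, P(X < 5.7): A: 0.999709; B: 0.080046; C: 0; D: 0.
By total probability, P(X < 5.7) = 0.43·0.999709 + 0.26·0.080046 + 0.19·0 + 0.12·0 = 0.450687.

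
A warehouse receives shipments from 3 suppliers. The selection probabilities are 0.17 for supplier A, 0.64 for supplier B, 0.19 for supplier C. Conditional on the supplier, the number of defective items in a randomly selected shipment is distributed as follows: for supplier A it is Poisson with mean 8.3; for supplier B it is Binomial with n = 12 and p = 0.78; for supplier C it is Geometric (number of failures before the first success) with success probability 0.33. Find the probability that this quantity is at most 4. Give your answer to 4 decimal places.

Conditional on each supplier, P(X ≤ 4): A: 0.0836969; B: 0.00114273; C: 0.864987.
By total probability, P(X ≤ 4) = 0.17·0.0836969 + 0.64·0.00114273 + 0.19·0.864987 = 0.179307.

0.1793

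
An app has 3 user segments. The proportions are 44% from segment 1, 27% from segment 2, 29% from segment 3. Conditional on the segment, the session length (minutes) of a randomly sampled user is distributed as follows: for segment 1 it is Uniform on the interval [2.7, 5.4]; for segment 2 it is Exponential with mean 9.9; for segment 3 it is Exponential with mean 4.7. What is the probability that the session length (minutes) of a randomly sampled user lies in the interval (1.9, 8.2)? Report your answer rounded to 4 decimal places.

Conditional on each segment, P(1.9 < X < 8.2): 1: 1; 2: 0.388575; 3: 0.492773.
By total probability, P(1.9 < X < 8.2) = 0.44·1 + 0.27·0.388575 + 0.29·0.492773 = 0.687819.

0.6878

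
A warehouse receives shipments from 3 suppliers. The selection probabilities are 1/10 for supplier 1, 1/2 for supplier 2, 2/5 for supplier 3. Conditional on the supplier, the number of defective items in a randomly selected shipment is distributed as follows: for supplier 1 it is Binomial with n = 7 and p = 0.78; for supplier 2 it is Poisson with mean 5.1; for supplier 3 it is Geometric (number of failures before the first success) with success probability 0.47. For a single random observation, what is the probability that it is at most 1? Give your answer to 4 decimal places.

0.3063

Conditional on each supplier, P(X ≤ 1): 1: 0.000643998; 2: 0.0371902; 3: 0.7191.
By total probability, P(X ≤ 1) = 0.1·0.000643998 + 0.5·0.0371902 + 0.4·0.7191 = 0.306299.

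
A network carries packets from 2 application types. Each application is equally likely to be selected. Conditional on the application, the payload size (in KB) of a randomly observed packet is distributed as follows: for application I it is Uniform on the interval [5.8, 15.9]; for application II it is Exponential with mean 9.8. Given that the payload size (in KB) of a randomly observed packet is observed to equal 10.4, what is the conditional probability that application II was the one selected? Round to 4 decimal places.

0.2629

Likelihoods f(10.4 | ·): I: 0.0990099; II: 0.0353094.
Posterior ∝ prior × likelihood. Numerator for II: 0.5·0.0353094 = 0.0176547.
Normalizing constant: 0.5·0.0990099 + 0.5·0.0353094 = 0.0671596.
P(II | observation) = 0.0176547 / 0.0671596 = 0.262876.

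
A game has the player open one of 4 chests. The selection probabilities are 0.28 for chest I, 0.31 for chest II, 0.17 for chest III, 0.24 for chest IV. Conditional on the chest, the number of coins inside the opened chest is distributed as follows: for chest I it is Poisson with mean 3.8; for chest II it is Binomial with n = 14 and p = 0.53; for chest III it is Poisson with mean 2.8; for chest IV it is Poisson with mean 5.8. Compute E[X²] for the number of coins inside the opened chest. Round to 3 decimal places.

34.530

For each component E[X²] = Var + (mean)², giving I: 18.24; II: 58.5438; III: 10.64; IV: 39.44.
Overall E[X²] = 0.28·18.24 + 0.31·58.5438 + 0.17·10.64 + 0.24·39.44 = 34.5302.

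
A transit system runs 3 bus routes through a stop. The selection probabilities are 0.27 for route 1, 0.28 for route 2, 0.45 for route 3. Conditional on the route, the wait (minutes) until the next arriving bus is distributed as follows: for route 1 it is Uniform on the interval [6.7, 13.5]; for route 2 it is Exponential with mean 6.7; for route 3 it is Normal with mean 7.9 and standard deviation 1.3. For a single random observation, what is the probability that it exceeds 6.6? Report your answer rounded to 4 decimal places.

0.7532

Conditional on each route, P(X > 6.6): 1: 1; 2: 0.373411; 3: 0.841345.
By total probability, P(X > 6.6) = 0.27·1 + 0.28·0.373411 + 0.45·0.841345 = 0.75316.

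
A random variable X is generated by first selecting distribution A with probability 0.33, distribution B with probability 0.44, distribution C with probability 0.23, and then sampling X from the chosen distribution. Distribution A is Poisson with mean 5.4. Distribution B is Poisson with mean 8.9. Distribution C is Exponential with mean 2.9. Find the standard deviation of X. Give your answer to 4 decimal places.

3.6781

Per component, A: μ=5.4, E[X²]=34.56; B: μ=8.9, E[X²]=88.11; C: μ=2.9, E[X²]=16.82.
E[X] = 0.33·5.4 + 0.44·8.9 + 0.23·2.9 = 6.365.
E[X²] = 0.33·34.56 + 0.44·88.11 + 0.23·16.82 = 54.0418.
Var(X) = E[X²] − (E[X])² = 54.0418 − 40.5132 = 13.5286.
SD(X) = √13.5286 = 3.67812.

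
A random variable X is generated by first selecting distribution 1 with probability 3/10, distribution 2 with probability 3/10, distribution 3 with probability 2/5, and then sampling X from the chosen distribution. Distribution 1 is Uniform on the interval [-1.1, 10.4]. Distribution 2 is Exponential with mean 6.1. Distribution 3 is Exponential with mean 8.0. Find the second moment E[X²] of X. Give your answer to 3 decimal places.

83.319

For each component E[X²] = Var + (mean)², giving 1: 32.6433; 2: 74.42; 3: 128.
Overall E[X²] = 0.3·32.6433 + 0.3·74.42 + 0.4·128 = 83.319.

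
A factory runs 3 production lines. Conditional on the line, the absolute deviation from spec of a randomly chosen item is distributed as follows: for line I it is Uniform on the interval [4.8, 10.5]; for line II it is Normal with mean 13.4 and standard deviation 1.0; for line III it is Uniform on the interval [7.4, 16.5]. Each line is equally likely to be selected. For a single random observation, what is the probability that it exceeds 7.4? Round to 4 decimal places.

0.8480

Conditional on each line, P(X > 7.4): I: 0.54386; II: 1; III: 1.
By total probability, P(X > 7.4) = 0.333333·0.54386 + 0.333333·1 + 0.333333·1 = 0.847953.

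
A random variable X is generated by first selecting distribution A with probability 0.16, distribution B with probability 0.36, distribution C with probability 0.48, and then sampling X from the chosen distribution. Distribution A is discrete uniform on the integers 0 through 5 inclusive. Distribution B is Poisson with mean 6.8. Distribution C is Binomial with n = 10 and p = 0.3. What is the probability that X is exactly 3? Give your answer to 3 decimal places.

0.176

Conditional on each component, P(X = 3): A: 0.166667; B: 0.0583678; C: 0.266828.
By total probability, P(X = 3) = 0.16·0.166667 + 0.36·0.0583678 + 0.48·0.266828 = 0.175756.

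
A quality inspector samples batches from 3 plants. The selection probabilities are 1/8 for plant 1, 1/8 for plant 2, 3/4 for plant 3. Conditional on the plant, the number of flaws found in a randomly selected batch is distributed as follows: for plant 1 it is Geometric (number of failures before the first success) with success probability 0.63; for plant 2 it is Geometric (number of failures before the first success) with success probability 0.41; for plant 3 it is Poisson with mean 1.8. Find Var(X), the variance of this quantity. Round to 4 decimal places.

Per component, 1: μ=0.587302, E[X²]=1.27715; 2: μ=1.43902, E[X²]=5.58061; 3: μ=1.8, E[X²]=5.04.
E[X] = 0.125·0.587302 + 0.125·1.43902 + 0.75·1.8 = 1.60329.
E[X²] = 0.125·1.27715 + 0.125·5.58061 + 0.75·5.04 = 4.63722.
Var(X) = E[X²] − (E[X])² = 4.63722 − 2.57054 = 2.06668.

2.0667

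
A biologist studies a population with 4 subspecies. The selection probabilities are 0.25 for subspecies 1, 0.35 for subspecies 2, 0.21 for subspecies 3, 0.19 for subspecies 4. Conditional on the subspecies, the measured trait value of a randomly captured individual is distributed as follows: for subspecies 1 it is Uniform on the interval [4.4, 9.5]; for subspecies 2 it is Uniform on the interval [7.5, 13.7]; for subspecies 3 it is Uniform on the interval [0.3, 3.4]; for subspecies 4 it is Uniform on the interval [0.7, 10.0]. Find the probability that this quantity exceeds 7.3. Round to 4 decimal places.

0.5130

Conditional on each subspecies, P(X > 7.3): 1: 0.431373; 2: 1; 3: 0; 4: 0.290323.
By total probability, P(X > 7.3) = 0.25·0.431373 + 0.35·1 + 0.21·0 + 0.19·0.290323 = 0.513004.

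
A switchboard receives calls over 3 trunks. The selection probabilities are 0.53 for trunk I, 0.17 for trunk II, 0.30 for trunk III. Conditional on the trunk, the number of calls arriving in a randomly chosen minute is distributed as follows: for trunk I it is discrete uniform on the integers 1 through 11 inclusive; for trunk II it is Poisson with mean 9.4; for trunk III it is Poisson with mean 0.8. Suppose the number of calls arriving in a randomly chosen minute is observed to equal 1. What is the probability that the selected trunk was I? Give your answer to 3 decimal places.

0.309

Likelihoods P(X=1 | ·): I: 0.0909091; II: 0.000777606; III: 0.359463.
Posterior ∝ prior × likelihood. Numerator for I: 0.53·0.0909091 = 0.0481818.
Normalizing constant: 0.53·0.0909091 + 0.17·0.000777606 + 0.3·0.359463 = 0.156153.
P(I | observation) = 0.0481818 / 0.156153 = 0.308555.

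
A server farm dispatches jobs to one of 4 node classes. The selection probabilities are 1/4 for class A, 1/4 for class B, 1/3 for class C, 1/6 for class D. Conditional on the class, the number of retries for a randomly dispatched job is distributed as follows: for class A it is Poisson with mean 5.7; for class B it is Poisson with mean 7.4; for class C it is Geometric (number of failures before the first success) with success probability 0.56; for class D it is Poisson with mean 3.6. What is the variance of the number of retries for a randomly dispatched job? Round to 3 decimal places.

11.407

Per component, A: μ=5.7, E[X²]=38.19; B: μ=7.4, E[X²]=62.16; C: μ=0.785714, E[X²]=2.02041; D: μ=3.6, E[X²]=16.56.
E[X] = 0.25·5.7 + 0.25·7.4 + 0.333333·0.785714 + 0.166667·3.6 = 4.1369.
E[X²] = 0.25·38.19 + 0.25·62.16 + 0.333333·2.02041 + 0.166667·16.56 = 28.521.
Var(X) = E[X²] − (E[X])² = 28.521 − 17.114 = 11.407.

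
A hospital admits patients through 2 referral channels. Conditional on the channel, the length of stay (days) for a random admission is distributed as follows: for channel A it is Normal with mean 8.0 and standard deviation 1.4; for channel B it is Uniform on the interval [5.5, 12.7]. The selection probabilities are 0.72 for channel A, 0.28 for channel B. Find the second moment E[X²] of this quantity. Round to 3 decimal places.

For each component E[X²] = Var + (mean)², giving A: 65.96; B: 87.13.
Overall E[X²] = 0.72·65.96 + 0.28·87.13 = 71.8876.

71.888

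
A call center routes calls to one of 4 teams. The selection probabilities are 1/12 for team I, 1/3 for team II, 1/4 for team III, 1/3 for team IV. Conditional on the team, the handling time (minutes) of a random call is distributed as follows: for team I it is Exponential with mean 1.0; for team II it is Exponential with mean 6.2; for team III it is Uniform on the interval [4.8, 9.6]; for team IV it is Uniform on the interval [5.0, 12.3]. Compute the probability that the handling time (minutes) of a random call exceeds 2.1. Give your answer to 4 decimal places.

0.8311

Conditional on each team, P(X > 2.1): I: 0.122456; II: 0.712689; III: 1; IV: 1.
By total probability, P(X > 2.1) = 0.0833333·0.122456 + 0.333333·0.712689 + 0.25·1 + 0.333333·1 = 0.831101.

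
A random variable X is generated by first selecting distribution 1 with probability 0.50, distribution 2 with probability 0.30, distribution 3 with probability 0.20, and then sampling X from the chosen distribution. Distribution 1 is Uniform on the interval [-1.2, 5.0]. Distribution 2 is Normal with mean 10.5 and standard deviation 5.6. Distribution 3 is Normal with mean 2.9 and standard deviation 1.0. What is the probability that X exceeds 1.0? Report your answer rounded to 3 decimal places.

Conditional on each component, P(X > 1.0): 1: 0.645161; 2: 0.955098; 3: 0.971283.
By total probability, P(X > 1.0) = 0.5·0.645161 + 0.3·0.955098 + 0.2·0.971283 = 0.803367.

0.803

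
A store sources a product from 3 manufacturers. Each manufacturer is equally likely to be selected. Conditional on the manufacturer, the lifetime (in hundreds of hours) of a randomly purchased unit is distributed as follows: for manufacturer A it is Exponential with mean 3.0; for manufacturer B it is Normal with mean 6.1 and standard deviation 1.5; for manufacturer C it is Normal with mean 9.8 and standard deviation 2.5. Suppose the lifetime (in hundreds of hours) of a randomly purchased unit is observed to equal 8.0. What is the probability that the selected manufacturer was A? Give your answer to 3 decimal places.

0.087

Likelihoods f(8.0 | ·): A: 0.0231612; B: 0.119239; C: 0.123141.
Posterior ∝ prior × likelihood. Numerator for A: 0.333333·0.0231612 = 0.00772038.
Normalizing constant: 0.333333·0.0231612 + 0.333333·0.119239 + 0.333333·0.123141 = 0.0885135.
P(A | observation) = 0.00772038 / 0.0885135 = 0.0872226.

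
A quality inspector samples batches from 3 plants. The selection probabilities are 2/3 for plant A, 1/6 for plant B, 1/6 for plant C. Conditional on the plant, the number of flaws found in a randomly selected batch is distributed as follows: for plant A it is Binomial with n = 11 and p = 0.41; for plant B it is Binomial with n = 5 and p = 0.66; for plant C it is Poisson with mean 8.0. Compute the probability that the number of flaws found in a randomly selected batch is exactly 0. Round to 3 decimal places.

Conditional on each plant, P(X = 0): A: 0.00301559; B: 0.00454354; C: 0.000335463.
By total probability, P(X = 0) = 0.666667·0.00301559 + 0.166667·0.00454354 + 0.166667·0.000335463 = 0.00282356.

0.003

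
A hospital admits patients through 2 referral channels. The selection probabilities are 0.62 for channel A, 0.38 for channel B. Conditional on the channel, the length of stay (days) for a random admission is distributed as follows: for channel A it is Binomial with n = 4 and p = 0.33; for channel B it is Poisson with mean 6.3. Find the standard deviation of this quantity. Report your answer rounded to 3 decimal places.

2.964

Per component, A: μ=1.32, E[X²]=2.6268; B: μ=6.3, E[X²]=45.99.
E[X] = 0.62·1.32 + 0.38·6.3 = 3.2124.
E[X²] = 0.62·2.6268 + 0.38·45.99 = 19.1048.
Var(X) = E[X²] − (E[X])² = 19.1048 − 10.3195 = 8.7853.
SD(X) = √8.7853 = 2.964.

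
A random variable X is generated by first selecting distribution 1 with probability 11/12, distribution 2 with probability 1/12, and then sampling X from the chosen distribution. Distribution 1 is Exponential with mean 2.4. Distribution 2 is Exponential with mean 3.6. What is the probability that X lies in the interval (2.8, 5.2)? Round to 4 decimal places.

Conditional on each component, P(2.8 < X < 5.2): 1: 0.196844; 2: 0.223549.
By total probability, P(2.8 < X < 5.2) = 0.916667·0.196844 + 0.0833333·0.223549 = 0.19907.

0.1991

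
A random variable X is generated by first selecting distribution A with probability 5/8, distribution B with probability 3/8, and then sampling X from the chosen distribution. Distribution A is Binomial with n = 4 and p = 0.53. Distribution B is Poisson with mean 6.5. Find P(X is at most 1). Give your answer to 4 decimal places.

0.1723

Conditional on each component, P(X ≤ 1): A: 0.268902; B: 0.0112758.
By total probability, P(X ≤ 1) = 0.625·0.268902 + 0.375·0.0112758 = 0.172292.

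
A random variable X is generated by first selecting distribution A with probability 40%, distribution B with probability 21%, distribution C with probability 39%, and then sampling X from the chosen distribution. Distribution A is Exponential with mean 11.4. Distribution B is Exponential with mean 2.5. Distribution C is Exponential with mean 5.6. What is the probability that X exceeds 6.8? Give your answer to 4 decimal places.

Conditional on each component, P(X > 6.8): A: 0.550741; B: 0.0658748; C: 0.296922.
By total probability, P(X > 6.8) = 0.4·0.550741 + 0.21·0.0658748 + 0.39·0.296922 = 0.34993.

0.3499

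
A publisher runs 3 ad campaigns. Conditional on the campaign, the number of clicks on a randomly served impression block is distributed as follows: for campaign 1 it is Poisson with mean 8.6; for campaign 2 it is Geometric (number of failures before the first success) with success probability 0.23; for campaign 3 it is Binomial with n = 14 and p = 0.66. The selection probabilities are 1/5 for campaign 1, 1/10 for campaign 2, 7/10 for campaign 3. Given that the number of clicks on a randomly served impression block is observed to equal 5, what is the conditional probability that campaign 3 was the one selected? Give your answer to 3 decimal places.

Likelihoods P(X=5 | ·): 1: 0.0721736; 2: 0.062256; 3: 0.0152228.
Posterior ∝ prior × likelihood. Numerator for 3: 0.7·0.0152228 = 0.0106559.
Normalizing constant: 0.2·0.0721736 + 0.1·0.062256 + 0.7·0.0152228 = 0.0313163.
P(3 | observation) = 0.0106559 / 0.0313163 = 0.340269.

0.340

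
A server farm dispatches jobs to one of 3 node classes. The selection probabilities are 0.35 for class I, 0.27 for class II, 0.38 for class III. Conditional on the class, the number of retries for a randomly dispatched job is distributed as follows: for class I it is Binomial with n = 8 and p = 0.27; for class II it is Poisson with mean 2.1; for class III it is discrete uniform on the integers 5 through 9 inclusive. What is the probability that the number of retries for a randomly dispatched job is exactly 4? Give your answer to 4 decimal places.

0.0638

Conditional on each class, P(X = 4): I: 0.105644; II: 0.099231; III: 0.
By total probability, P(X = 4) = 0.35·0.105644 + 0.27·0.099231 + 0.38·0 = 0.0637678.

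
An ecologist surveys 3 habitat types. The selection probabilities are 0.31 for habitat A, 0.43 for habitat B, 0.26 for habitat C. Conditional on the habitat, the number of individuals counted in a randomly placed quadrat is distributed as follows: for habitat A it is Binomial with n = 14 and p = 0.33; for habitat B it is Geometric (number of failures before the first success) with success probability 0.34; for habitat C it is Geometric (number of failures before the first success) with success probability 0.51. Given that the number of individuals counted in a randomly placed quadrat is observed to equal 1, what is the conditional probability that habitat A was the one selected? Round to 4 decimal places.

Likelihoods P(X=1 | ·): A: 0.0253288; B: 0.2244; C: 0.2499.
Posterior ∝ prior × likelihood. Numerator for A: 0.31·0.0253288 = 0.00785192.
Normalizing constant: 0.31·0.0253288 + 0.43·0.2244 + 0.26·0.2499 = 0.169318.
P(A | observation) = 0.00785192 / 0.169318 = 0.0463739.

0.0464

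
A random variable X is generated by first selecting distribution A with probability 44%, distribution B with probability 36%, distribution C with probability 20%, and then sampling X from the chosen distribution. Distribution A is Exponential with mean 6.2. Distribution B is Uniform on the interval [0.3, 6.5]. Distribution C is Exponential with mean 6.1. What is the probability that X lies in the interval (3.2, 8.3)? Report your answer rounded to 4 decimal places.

0.4059

Conditional on each component, P(3.2 < X < 8.3): A: 0.334643; B: 0.532258; C: 0.335305.
By total probability, P(3.2 < X < 8.3) = 0.44·0.334643 + 0.36·0.532258 + 0.2·0.335305 = 0.405917.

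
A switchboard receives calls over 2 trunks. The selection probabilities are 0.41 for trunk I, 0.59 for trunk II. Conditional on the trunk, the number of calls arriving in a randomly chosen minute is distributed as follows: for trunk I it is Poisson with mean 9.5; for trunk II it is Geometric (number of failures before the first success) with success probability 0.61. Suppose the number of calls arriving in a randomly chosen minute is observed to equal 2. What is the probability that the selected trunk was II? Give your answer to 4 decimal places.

Likelihoods P(X=2 | ·): I: 0.00337769; II: 0.092781.
Posterior ∝ prior × likelihood. Numerator for II: 0.59·0.092781 = 0.0547408.
Normalizing constant: 0.41·0.00337769 + 0.59·0.092781 = 0.0561256.
P(II | observation) = 0.0547408 / 0.0561256 = 0.975326.

0.9753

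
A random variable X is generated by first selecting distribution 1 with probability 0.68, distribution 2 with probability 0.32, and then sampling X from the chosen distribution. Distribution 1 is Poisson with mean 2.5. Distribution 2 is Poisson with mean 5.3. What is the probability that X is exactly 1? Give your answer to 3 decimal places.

0.148

Conditional on each component, P(X = 1): 1: 0.205212; 2: 0.0264554.
By total probability, P(X = 1) = 0.68·0.205212 + 0.32·0.0264554 = 0.14801.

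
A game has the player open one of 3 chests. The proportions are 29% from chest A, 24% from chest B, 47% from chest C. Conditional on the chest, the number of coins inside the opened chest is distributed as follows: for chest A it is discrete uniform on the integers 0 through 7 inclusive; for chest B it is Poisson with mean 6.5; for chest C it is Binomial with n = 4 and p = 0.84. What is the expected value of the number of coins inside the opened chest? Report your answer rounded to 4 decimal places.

Component means — A: 3.5; B: 6.5; C: 3.36.
E[X] = 0.29·3.5 + 0.24·6.5 + 0.47·3.36 = 4.1542.

4.1542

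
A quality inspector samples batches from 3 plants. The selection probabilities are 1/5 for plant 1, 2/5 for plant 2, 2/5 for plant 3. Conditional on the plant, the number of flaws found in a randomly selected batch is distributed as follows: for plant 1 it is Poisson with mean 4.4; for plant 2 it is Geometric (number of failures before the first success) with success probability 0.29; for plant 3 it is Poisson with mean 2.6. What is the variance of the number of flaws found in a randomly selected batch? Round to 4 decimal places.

Per component, 1: μ=4.4, E[X²]=23.76; 2: μ=2.44828, E[X²]=14.4364; 3: μ=2.6, E[X²]=9.36.
E[X] = 0.2·4.4 + 0.4·2.44828 + 0.4·2.6 = 2.89931.
E[X²] = 0.2·23.76 + 0.4·14.4364 + 0.4·9.36 = 14.2706.
Var(X) = E[X²] − (E[X])² = 14.2706 − 8.406 = 5.86455.

5.8646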